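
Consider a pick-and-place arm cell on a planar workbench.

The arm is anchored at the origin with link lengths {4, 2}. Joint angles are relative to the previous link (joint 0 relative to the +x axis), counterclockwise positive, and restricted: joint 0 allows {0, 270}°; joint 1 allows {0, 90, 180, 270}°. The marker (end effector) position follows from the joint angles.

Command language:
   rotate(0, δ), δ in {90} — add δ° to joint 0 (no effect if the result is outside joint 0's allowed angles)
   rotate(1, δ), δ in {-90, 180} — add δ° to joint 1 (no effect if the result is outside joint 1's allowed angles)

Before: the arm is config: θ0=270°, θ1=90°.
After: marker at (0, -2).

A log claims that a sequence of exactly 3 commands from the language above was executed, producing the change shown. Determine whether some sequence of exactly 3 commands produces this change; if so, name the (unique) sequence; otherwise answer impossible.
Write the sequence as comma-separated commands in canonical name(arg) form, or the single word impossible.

from: config: θ0=270°, θ1=90°
t=1 rotate(1, -90) ⇒ config: θ0=270°, θ1=0°
t=2 rotate(1, -90) ⇒ config: θ0=270°, θ1=270°
t=3 rotate(1, -90) ⇒ config: θ0=270°, θ1=180°
no other 3-command option fits: unique.

rotate(1, -90), rotate(1, -90), rotate(1, -90)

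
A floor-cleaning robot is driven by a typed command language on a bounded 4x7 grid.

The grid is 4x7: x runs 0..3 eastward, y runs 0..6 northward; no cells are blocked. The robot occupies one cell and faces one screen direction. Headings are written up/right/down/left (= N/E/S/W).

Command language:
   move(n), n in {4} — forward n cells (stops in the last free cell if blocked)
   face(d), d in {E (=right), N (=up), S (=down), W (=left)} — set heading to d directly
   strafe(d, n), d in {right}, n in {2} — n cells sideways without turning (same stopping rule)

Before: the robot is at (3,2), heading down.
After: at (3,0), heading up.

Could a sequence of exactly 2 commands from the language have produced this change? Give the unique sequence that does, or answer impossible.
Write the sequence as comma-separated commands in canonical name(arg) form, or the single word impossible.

key: move(4) runs into the grid edge before its full distance
start: at (3,2), heading down
1. move(4) → at (3,0), heading down
2. face(N) → at (3,0), heading up
no other 2-command option fits: unique.

move(4), face(N)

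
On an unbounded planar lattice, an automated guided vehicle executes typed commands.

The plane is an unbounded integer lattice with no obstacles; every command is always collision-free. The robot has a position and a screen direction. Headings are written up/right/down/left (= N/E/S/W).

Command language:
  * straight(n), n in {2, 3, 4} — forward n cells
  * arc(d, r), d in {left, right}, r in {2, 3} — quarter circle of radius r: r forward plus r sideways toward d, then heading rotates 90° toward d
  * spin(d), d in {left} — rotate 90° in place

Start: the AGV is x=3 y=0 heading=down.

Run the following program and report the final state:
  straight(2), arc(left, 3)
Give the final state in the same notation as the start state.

x=6 y=-5 heading=right

begin: x=3 y=0 heading=down
step 1 (straight(2)): x=3 y=-2 heading=down
step 2 (arc(left, 3)): x=6 y=-5 heading=right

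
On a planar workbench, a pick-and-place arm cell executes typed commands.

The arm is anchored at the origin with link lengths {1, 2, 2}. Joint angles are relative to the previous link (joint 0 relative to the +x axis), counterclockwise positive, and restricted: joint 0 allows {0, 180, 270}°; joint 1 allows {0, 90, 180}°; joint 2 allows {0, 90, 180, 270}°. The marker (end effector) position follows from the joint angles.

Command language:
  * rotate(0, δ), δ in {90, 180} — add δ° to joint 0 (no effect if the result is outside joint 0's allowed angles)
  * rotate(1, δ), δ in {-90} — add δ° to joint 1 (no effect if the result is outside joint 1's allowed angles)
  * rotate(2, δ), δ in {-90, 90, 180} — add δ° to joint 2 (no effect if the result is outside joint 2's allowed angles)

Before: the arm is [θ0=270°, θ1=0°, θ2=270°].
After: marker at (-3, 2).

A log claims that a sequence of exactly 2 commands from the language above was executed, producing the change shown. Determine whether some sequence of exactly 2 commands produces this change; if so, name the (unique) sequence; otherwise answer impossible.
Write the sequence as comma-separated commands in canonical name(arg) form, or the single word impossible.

rotate(0, 90), rotate(0, 180)

key: running rotate(0, 180) before rotate(0, 90) would end elsewhere — order is forced
t0: [θ0=270°, θ1=0°, θ2=270°]
step 1 (rotate(0, 90)): [θ0=0°, θ1=0°, θ2=270°]
step 2 (rotate(0, 180)): [θ0=180°, θ1=0°, θ2=270°]
no rival 2-sequence matches.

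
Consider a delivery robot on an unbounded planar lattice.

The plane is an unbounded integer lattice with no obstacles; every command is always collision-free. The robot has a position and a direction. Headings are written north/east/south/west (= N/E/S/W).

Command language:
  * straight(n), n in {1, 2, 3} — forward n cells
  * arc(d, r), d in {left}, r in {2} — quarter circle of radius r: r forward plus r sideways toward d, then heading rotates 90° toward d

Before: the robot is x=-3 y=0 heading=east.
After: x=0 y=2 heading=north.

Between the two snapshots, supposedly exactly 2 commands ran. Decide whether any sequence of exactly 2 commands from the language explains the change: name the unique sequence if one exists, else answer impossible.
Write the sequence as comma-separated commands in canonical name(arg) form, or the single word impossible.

straight(1), arc(left, 2)

key: cell and facing (now N) both changed — the 2 commands mix motion and turning
from: x=-3 y=0 heading=east
step 1 (straight(1)): x=-2 y=0 heading=east
step 2 (arc(left, 2)): x=0 y=2 heading=north
no other 2-command option fits: unique.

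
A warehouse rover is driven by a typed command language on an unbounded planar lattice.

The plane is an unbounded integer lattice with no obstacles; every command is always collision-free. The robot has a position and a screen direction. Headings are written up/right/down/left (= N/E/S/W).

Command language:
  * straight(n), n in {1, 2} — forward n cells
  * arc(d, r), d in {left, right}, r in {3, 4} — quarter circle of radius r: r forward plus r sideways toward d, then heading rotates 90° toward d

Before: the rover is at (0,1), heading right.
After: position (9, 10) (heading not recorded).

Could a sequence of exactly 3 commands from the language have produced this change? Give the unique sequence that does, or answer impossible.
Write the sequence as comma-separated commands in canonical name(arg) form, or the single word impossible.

initial: at (0,1), heading right
1. arc(left, 3) → at (3,4), heading up
2. arc(right, 3) → at (6,7), heading right
3. arc(left, 3) → at (9,10), heading up
no rival 3-sequence matches.

arc(left, 3), arc(right, 3), arc(left, 3)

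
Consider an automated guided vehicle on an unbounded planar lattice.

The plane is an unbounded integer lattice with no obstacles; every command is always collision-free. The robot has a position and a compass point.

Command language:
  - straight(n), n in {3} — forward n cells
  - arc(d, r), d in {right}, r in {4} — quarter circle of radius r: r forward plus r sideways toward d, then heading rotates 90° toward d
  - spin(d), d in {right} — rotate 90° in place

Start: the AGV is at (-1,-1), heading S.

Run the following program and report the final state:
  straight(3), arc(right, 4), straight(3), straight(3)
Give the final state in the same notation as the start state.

t0: at (-1,-1), heading S
1. straight(3) → at (-1,-4), heading S
2. arc(right, 4) → at (-5,-8), heading W
3. straight(3) → at (-8,-8), heading W
4. straight(3) → at (-11,-8), heading W

at (-11,-8), heading W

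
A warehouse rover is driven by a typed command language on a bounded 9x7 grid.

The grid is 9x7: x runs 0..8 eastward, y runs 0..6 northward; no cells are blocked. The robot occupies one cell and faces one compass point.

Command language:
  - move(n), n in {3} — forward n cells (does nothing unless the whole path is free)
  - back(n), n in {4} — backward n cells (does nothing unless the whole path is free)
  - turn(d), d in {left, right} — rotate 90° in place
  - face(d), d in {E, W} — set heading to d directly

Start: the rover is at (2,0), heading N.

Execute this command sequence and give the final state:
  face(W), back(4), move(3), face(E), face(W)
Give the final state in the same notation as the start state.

at (3,0), heading W

from: at (2,0), heading N
1. face(W) → at (2,0), heading W
2. back(4) → at (6,0), heading W
3. move(3) → at (3,0), heading W
4. face(E) → at (3,0), heading E
5. face(W) → at (3,0), heading W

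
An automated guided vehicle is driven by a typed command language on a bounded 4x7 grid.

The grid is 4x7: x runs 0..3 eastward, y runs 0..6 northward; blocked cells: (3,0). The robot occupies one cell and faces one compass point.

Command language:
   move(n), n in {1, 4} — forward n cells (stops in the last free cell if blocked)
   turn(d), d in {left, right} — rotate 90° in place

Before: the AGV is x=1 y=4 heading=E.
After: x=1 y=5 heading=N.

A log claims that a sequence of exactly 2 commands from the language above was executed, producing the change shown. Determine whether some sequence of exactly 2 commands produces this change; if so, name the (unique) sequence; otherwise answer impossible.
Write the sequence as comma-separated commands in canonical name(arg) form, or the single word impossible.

turn(left), move(1)

key: order matters: swapping turn(left) and move(1) lands elsewhere
start: x=1 y=4 heading=E
1. turn(left) → x=1 y=4 heading=N
2. move(1) → x=1 y=5 heading=N
uniquely the one of 16 2-step routes that fits.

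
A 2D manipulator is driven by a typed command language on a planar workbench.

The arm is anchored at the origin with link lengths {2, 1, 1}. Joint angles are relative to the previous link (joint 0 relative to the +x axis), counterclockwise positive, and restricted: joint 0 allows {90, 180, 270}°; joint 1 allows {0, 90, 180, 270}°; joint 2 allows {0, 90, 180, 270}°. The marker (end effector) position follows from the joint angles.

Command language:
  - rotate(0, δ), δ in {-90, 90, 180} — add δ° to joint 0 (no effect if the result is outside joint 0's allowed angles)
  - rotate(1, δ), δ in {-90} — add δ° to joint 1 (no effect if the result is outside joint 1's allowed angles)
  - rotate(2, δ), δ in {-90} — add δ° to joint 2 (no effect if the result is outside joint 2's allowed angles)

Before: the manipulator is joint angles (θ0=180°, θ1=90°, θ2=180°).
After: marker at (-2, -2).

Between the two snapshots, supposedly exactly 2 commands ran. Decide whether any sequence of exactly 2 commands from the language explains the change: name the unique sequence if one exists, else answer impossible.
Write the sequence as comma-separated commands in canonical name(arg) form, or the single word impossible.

rotate(2, -90), rotate(2, -90)

start: joint angles (θ0=180°, θ1=90°, θ2=180°)
step 1 (rotate(2, -90)): joint angles (θ0=180°, θ1=90°, θ2=90°)
step 2 (rotate(2, -90)): joint angles (θ0=180°, θ1=90°, θ2=0°)
no rival 2-sequence matches.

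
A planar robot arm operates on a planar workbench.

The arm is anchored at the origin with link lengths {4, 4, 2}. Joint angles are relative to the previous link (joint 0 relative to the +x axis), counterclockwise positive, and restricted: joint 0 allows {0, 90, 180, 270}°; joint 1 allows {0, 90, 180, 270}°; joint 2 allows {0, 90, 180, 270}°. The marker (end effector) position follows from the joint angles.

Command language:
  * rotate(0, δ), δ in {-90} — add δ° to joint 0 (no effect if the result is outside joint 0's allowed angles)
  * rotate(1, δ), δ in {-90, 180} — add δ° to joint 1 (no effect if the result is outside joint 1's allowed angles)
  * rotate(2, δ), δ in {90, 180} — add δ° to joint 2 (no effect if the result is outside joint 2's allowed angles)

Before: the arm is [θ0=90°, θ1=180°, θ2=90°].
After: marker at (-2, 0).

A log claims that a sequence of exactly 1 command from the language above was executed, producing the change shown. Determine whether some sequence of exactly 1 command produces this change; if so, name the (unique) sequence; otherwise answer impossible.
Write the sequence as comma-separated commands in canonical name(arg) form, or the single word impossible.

rotate(2, 180)

start: [θ0=90°, θ1=180°, θ2=90°]
1. rotate(2, 180) → [θ0=90°, θ1=180°, θ2=270°]
no rival 1-sequence matches.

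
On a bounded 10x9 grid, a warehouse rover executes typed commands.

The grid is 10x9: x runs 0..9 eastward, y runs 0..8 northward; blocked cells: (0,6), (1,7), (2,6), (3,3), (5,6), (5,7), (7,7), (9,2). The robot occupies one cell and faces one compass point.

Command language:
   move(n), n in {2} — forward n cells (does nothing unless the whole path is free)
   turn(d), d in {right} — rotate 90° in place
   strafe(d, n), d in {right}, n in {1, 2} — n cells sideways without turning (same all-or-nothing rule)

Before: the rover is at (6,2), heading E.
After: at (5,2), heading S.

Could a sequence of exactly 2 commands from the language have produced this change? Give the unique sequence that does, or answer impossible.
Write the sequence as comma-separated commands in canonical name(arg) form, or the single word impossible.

key: running strafe(right, 1) before turn(right) would end elsewhere — order is forced
begin: at (6,2), heading E
t=1 turn(right) ⇒ at (6,2), heading S
t=2 strafe(right, 1) ⇒ at (5,2), heading S
no other 2-command option fits: unique.

turn(right), strafe(right, 1)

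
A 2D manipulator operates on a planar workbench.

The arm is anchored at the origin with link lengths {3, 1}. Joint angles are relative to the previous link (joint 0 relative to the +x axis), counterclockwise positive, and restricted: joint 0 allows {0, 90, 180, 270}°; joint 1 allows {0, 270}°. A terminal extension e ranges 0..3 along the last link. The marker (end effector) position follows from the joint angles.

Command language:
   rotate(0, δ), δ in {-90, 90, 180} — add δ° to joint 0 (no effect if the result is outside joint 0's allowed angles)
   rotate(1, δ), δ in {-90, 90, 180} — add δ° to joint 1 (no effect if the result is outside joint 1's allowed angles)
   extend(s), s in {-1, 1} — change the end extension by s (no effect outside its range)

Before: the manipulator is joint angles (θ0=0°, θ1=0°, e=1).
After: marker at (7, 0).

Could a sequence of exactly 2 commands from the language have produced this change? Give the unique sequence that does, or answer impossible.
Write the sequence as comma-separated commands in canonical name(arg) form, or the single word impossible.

extend(1), extend(1)

t0: joint angles (θ0=0°, θ1=0°, e=1)
1. extend(1) → joint angles (θ0=0°, θ1=0°, e=2)
2. extend(1) → joint angles (θ0=0°, θ1=0°, e=3)
no rival 2-sequence matches.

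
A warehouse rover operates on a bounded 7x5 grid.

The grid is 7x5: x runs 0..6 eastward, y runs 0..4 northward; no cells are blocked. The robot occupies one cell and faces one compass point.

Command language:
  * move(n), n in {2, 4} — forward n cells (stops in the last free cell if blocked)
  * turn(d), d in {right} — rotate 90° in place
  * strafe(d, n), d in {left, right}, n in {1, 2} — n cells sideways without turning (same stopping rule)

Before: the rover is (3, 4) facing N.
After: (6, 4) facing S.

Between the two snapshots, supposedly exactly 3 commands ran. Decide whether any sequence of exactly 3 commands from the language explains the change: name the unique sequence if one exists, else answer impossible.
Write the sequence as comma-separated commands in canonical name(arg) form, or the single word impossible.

key: move(4) runs into the grid edge before its full distance
initial: (3, 4) facing N
t=1 turn(right) ⇒ (3, 4) facing E
t=2 move(4) ⇒ (6, 4) facing E
t=3 turn(right) ⇒ (6, 4) facing S
all 343 alternatives checked — unique.

turn(right), move(4), turn(right)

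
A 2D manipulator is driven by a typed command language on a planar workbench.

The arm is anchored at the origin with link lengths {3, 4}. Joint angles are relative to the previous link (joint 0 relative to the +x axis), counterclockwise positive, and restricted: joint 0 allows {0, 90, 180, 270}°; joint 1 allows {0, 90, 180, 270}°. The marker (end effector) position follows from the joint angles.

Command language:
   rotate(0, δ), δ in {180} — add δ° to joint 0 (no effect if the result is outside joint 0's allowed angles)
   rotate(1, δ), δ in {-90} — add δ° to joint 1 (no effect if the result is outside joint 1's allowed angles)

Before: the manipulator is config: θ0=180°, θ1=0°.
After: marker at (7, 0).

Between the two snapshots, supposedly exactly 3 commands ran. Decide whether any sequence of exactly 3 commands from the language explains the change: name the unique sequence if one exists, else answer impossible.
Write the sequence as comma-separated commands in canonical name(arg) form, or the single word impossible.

from: config: θ0=180°, θ1=0°
t=1 rotate(0, 180) ⇒ config: θ0=0°, θ1=0°
t=2 rotate(0, 180) ⇒ config: θ0=180°, θ1=0°
t=3 rotate(0, 180) ⇒ config: θ0=0°, θ1=0°
all 8 alternatives checked — unique.

rotate(0, 180), rotate(0, 180), rotate(0, 180)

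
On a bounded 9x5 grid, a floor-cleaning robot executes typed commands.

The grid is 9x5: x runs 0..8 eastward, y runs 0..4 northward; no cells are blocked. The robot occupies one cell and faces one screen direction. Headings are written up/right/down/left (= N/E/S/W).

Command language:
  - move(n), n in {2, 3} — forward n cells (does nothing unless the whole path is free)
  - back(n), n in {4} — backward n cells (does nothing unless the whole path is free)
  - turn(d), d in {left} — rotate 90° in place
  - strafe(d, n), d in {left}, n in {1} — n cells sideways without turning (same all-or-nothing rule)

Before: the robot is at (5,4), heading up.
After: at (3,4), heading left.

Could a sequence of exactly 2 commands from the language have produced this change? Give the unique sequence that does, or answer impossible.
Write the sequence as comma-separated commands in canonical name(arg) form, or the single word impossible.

turn(left), move(2)

key: running move(2) before turn(left) would end elsewhere — order is forced
from: at (5,4), heading up
1. turn(left) → at (5,4), heading left
2. move(2) → at (3,4), heading left
no rival 2-sequence matches.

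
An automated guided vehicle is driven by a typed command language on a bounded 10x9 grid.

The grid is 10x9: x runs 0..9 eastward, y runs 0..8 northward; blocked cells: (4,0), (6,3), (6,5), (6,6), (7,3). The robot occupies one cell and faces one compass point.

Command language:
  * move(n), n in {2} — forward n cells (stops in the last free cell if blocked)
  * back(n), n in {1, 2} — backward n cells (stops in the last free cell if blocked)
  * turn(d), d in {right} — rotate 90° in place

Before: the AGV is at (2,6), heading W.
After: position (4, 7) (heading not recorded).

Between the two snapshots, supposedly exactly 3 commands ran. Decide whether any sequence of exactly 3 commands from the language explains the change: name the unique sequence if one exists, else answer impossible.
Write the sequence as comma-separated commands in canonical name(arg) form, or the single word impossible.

impossible

checked all 3-command options: none fits.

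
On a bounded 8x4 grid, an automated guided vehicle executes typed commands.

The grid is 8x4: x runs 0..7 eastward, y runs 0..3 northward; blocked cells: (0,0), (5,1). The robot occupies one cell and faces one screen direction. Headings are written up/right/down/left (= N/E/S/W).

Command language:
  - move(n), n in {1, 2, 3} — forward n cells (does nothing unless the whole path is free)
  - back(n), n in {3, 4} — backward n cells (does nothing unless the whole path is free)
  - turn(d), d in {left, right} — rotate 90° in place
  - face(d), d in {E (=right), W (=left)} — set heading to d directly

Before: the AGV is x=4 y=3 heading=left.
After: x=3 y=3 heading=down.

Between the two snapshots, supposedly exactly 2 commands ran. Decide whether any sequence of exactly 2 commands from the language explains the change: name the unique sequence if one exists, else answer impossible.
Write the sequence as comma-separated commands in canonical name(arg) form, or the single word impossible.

key: cell and facing (now S) both changed — the 2 commands mix motion and turning
start: x=4 y=3 heading=left
1. move(1) → x=3 y=3 heading=left
2. turn(left) → x=3 y=3 heading=down
no other 2-command option fits: unique.

move(1), turn(left)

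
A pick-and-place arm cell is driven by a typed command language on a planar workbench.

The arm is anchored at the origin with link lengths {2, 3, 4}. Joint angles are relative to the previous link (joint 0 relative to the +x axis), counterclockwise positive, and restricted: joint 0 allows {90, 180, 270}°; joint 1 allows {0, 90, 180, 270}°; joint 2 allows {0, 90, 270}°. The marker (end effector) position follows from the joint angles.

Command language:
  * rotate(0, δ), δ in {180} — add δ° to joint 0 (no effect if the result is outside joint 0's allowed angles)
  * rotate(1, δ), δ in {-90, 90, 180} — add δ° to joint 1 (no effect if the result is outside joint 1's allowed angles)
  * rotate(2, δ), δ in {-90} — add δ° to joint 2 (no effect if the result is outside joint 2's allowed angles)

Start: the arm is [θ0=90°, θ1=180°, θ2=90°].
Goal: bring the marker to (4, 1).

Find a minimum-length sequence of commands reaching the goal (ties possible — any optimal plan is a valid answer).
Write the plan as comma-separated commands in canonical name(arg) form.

rotate(0, 180), rotate(2, -90), rotate(2, -90)

begin: [θ0=90°, θ1=180°, θ2=90°]
t=1 rotate(0, 180) ⇒ [θ0=270°, θ1=180°, θ2=90°]
t=2 rotate(2, -90) ⇒ [θ0=270°, θ1=180°, θ2=0°]
t=3 rotate(2, -90) ⇒ [θ0=270°, θ1=180°, θ2=270°]
nothing shorter than 3 reaches the goal.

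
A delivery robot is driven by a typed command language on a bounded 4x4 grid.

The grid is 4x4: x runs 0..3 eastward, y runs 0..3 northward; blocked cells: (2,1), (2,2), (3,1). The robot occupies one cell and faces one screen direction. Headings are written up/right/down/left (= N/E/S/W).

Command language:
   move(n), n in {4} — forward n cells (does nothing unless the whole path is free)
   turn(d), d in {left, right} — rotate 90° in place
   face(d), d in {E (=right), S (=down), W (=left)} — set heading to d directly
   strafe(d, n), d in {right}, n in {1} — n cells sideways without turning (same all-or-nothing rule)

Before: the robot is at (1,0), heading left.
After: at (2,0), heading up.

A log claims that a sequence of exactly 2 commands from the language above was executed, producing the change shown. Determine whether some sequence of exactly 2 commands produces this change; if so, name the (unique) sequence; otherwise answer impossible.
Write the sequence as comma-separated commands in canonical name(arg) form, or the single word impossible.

key: cell and facing (now N) both changed — the 2 commands mix motion and turning
begin: at (1,0), heading left
1. turn(right) → at (1,0), heading up
2. strafe(right, 1) → at (2,0), heading up
uniquely the one of 49 2-step routes that fits.

turn(right), strafe(right, 1)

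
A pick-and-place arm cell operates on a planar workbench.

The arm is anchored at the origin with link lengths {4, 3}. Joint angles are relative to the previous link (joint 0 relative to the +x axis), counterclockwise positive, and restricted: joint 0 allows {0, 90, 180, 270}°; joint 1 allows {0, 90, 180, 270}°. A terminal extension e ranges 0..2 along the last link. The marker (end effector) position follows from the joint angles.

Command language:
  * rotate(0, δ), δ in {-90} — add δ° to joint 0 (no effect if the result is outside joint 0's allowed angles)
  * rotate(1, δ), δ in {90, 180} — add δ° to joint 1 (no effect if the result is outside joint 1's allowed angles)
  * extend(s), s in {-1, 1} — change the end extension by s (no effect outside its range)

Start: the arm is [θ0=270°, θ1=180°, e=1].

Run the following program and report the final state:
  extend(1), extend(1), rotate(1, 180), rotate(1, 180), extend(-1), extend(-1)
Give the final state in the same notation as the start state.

start: [θ0=270°, θ1=180°, e=1]
step 1 (extend(1)): [θ0=270°, θ1=180°, e=2]
step 2 (extend(1)): [θ0=270°, θ1=180°, e=2]
step 3 (rotate(1, 180)): [θ0=270°, θ1=0°, e=2]
step 4 (rotate(1, 180)): [θ0=270°, θ1=180°, e=2]
step 5 (extend(-1)): [θ0=270°, θ1=180°, e=1]
step 6 (extend(-1)): [θ0=270°, θ1=180°, e=0]

[θ0=270°, θ1=180°, e=0]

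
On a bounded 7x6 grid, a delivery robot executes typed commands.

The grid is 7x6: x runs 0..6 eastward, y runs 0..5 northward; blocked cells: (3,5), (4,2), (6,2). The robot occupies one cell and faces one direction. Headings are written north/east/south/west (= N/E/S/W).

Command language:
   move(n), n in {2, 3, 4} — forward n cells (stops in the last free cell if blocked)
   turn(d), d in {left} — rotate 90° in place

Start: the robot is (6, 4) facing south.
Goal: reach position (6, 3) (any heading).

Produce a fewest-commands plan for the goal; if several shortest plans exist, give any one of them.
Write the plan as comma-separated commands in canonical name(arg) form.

initial: (6, 4) facing south
1. move(4) → (6, 3) facing south
minimal: 1 command(s), checked below 1.

move(4)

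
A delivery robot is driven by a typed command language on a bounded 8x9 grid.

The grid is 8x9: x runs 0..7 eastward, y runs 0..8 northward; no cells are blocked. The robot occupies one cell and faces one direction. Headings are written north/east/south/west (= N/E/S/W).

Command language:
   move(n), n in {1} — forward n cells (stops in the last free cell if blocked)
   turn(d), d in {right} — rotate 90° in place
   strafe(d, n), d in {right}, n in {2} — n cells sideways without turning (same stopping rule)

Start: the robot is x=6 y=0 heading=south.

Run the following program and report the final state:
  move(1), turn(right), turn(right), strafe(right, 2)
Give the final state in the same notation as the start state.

x=7 y=0 heading=north

initial: x=6 y=0 heading=south
step 1 (move(1)): x=6 y=0 heading=south
step 2 (turn(right)): x=6 y=0 heading=west
step 3 (turn(right)): x=6 y=0 heading=north
step 4 (strafe(right, 2)): x=7 y=0 heading=north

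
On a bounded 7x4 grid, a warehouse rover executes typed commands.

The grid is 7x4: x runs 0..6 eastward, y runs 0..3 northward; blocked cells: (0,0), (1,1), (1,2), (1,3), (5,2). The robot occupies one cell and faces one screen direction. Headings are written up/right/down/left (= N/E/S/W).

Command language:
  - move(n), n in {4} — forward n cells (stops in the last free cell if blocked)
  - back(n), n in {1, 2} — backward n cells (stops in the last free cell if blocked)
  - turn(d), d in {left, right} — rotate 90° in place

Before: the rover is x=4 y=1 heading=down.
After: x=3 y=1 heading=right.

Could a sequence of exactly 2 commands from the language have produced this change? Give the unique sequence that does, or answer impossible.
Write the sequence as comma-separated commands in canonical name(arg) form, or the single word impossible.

key: running back(1) before turn(left) would end elsewhere — order is forced
begin: x=4 y=1 heading=down
[1] after turn(left): x=4 y=1 heading=right
[2] after back(1): x=3 y=1 heading=right
no rival 2-sequence matches.

turn(left), back(1)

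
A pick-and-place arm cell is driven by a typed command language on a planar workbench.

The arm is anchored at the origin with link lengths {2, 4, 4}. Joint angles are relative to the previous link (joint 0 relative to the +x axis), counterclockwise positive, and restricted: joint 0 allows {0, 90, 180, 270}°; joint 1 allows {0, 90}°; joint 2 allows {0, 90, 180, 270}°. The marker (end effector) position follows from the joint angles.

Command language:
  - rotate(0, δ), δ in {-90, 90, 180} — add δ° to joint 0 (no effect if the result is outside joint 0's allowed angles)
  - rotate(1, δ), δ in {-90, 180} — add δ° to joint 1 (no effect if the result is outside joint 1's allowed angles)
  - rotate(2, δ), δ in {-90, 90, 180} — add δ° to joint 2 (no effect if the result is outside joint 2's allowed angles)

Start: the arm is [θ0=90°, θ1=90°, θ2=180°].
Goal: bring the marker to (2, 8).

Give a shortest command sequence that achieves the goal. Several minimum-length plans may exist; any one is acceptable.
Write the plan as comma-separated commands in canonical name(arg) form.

rotate(2, 180), rotate(0, -90)

initial: [θ0=90°, θ1=90°, θ2=180°]
step 1 (rotate(2, 180)): [θ0=90°, θ1=90°, θ2=0°]
step 2 (rotate(0, -90)): [θ0=0°, θ1=90°, θ2=0°]
minimal: 2 command(s), checked below 2.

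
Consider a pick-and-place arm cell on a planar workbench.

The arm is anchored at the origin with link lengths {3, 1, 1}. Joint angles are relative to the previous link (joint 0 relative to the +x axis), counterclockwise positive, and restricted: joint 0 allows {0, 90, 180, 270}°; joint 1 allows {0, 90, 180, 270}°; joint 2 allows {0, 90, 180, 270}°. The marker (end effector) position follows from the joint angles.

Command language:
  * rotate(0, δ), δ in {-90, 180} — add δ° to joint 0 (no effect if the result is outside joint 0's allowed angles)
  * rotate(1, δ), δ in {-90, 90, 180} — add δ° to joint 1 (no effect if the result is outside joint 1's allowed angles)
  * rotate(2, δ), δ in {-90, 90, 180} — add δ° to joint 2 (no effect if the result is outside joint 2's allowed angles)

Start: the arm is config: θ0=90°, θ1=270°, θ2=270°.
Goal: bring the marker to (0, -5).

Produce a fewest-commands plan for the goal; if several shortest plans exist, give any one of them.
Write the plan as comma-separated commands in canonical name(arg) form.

rotate(1, 90), rotate(0, 180), rotate(2, 90)

begin: config: θ0=90°, θ1=270°, θ2=270°
1. rotate(1, 90) → config: θ0=90°, θ1=0°, θ2=270°
2. rotate(0, 180) → config: θ0=270°, θ1=0°, θ2=270°
3. rotate(2, 90) → config: θ0=270°, θ1=0°, θ2=0°
nothing shorter than 3 reaches the goal.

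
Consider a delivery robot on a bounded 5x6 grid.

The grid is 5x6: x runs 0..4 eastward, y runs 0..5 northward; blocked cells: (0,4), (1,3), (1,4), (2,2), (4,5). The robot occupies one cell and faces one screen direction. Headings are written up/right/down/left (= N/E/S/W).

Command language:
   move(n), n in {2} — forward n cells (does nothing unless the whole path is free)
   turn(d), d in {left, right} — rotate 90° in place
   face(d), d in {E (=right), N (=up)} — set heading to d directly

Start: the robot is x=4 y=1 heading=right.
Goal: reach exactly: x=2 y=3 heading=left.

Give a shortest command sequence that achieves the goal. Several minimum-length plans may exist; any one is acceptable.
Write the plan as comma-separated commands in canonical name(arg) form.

t0: x=4 y=1 heading=right
t=1 turn(left) ⇒ x=4 y=1 heading=up
t=2 move(2) ⇒ x=4 y=3 heading=up
t=3 turn(left) ⇒ x=4 y=3 heading=left
t=4 move(2) ⇒ x=2 y=3 heading=left
nothing shorter than 4 reaches the goal.

turn(left), move(2), turn(left), move(2)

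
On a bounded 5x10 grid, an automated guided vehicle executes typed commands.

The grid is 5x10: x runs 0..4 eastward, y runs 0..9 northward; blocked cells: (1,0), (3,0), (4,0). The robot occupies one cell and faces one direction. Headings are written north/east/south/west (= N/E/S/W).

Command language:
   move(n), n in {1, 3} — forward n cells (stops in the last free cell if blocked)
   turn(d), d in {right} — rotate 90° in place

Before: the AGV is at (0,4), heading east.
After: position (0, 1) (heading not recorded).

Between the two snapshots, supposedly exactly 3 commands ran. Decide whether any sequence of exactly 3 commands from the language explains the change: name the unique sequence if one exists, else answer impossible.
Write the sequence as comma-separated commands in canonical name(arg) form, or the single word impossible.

t0: at (0,4), heading east
[1] after turn(right): at (0,4), heading south
[2] after move(3): at (0,1), heading south
[3] after turn(right): at (0,1), heading west
all 27 alternatives checked — unique.

turn(right), move(3), turn(right)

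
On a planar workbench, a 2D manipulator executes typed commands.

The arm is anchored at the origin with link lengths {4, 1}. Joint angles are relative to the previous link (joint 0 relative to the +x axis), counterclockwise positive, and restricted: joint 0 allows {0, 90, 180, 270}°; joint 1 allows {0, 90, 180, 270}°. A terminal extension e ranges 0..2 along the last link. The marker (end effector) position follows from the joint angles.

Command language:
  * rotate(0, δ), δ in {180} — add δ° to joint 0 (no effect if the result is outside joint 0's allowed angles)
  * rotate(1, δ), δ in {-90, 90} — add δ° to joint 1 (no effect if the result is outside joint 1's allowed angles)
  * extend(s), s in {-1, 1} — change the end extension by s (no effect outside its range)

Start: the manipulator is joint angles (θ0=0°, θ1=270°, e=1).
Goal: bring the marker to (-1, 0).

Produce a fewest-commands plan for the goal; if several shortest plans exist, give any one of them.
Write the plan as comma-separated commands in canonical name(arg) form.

rotate(1, -90), extend(1), rotate(0, 180)

begin: joint angles (θ0=0°, θ1=270°, e=1)
1. rotate(1, -90) → joint angles (θ0=0°, θ1=180°, e=1)
2. extend(1) → joint angles (θ0=0°, θ1=180°, e=2)
3. rotate(0, 180) → joint angles (θ0=180°, θ1=180°, e=2)
minimal: 3 command(s), checked below 3.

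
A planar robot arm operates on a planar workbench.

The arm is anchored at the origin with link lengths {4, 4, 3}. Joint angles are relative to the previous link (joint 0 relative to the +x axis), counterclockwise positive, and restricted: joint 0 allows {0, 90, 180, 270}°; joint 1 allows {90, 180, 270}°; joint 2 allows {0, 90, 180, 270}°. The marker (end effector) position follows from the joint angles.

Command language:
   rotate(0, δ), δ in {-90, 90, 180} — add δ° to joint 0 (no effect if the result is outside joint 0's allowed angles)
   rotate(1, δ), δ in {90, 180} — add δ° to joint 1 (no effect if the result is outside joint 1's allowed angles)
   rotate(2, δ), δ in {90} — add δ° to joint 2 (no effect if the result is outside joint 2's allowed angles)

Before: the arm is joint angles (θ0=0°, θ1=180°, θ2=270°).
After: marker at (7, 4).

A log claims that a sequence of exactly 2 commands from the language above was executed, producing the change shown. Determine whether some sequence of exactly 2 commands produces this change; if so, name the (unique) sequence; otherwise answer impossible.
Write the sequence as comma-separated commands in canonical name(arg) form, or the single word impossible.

rotate(1, 90), rotate(1, 180)

key: running rotate(1, 180) before rotate(1, 90) would end elsewhere — order is forced
initial: joint angles (θ0=0°, θ1=180°, θ2=270°)
step 1 (rotate(1, 90)): joint angles (θ0=0°, θ1=270°, θ2=270°)
step 2 (rotate(1, 180)): joint angles (θ0=0°, θ1=90°, θ2=270°)
no other 2-command option fits: unique.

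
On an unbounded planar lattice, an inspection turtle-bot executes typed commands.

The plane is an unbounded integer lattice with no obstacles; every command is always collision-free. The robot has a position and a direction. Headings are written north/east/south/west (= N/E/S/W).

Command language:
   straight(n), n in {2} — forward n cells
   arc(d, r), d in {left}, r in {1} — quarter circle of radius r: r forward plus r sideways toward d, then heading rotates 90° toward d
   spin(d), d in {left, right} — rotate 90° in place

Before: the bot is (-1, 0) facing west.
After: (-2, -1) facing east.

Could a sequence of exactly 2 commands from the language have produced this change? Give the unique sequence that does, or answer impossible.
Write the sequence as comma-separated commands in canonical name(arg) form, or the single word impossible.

arc(left, 1), spin(left)

key: cell and facing (now E) both changed — the 2 commands mix motion and turning
from: (-1, 0) facing west
[1] after arc(left, 1): (-2, -1) facing south
[2] after spin(left): (-2, -1) facing east
no other 2-command option fits: unique.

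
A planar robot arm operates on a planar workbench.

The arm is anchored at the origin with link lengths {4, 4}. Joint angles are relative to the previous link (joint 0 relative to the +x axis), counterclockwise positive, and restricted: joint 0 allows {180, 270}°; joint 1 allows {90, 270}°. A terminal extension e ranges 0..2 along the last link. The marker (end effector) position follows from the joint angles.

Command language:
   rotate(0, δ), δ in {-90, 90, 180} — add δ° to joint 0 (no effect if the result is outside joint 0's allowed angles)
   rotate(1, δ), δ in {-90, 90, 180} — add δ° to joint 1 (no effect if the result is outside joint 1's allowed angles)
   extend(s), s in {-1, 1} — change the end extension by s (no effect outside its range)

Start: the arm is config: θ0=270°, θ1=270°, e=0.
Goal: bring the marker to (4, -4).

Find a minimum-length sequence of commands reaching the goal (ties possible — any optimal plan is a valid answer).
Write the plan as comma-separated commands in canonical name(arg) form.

initial: config: θ0=270°, θ1=270°, e=0
step 1 (rotate(1, 180)): config: θ0=270°, θ1=90°, e=0
shorter routes all fall short; 1 is best.

rotate(1, 180)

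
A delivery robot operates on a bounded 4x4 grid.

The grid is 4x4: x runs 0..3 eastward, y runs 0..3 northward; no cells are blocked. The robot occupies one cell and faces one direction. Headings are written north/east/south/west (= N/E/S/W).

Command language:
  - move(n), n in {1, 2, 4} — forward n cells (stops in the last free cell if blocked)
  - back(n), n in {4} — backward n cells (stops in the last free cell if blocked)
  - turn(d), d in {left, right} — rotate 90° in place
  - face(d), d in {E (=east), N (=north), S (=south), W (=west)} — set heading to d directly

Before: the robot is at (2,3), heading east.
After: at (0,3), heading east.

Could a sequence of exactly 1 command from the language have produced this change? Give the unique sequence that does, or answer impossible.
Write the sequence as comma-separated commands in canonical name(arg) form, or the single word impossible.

key: heading stays E — the single command does not turn
t0: at (2,3), heading east
step 1 (back(4)): at (0,3), heading east
all 10 alternatives checked — unique.

back(4)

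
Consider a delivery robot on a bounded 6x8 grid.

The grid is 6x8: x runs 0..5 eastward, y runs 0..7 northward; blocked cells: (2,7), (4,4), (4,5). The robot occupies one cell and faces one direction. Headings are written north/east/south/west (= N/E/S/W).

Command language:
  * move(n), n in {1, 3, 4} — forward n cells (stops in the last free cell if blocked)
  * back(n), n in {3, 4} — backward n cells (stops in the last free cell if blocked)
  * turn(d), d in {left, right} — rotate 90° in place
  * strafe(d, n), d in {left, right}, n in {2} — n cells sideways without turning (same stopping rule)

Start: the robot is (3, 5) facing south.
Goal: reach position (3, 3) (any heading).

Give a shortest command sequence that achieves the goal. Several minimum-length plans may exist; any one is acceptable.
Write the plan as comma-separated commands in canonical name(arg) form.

move(1), move(1)

t0: (3, 5) facing south
t=1 move(1) ⇒ (3, 4) facing south
t=2 move(1) ⇒ (3, 3) facing south
no 1-step plan works, so 2 is optimal.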